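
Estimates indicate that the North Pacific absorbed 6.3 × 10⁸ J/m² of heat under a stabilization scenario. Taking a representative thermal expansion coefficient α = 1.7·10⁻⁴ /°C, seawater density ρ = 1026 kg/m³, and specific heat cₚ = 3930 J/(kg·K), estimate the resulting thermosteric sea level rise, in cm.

2.66 cm

Δh = αQ/(ρcₚ) = 1.7×10⁻⁴ × 6.3×10⁸ / (1026 × 3930) ≈ 0.026561 m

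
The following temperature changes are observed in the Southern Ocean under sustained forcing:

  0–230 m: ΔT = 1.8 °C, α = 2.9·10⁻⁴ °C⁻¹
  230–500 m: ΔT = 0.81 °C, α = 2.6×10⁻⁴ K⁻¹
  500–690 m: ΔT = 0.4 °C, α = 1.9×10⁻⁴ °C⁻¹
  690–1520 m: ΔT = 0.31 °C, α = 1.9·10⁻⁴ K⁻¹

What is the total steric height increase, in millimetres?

240 mm of thermosteric rise

Layer 1: 1.8 × 2.9×10⁻⁴ × 230 = 0.12006 m
Layer 2: 0.81 × 2.6×10⁻⁴ × 270 = 0.056862 m
Layer 3: 1.9×10⁻⁴ × 0.4 × 190 = 0.01444 m
Layer 4: 0.31 × 830 × 1.9×10⁻⁴ = 0.048887 m
Δh = 0.12006 + 0.056862 + 0.01444 + 0.048887 = 0.240249 m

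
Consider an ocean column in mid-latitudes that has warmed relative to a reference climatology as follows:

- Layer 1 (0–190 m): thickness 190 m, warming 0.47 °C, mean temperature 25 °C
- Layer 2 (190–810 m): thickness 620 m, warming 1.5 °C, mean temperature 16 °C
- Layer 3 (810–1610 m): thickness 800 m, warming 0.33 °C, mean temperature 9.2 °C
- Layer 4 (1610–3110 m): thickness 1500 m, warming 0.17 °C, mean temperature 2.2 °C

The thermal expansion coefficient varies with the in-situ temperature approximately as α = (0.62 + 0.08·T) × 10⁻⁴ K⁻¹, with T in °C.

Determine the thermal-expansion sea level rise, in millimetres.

Layer 1: α = (0.62 + 0.08×25)×10⁻⁴ = 2.62×10⁻⁴ K⁻¹
Layer 2: α = (0.62 + 0.08×16)×10⁻⁴ = 1.9×10⁻⁴ K⁻¹
Layer 3: α = (0.62 + 0.08×9.2)×10⁻⁴ = 1.356×10⁻⁴ K⁻¹
Layer 4: α = (0.62 + 0.08×2.2)×10⁻⁴ = 0.796×10⁻⁴ K⁻¹
0.47 × 2.62×10⁻⁴ × 190 = 0.0233966 m
190–810 m: 1.9×10⁻⁴ × 620 × 1.5 = 0.17670 m
Layer 3: 1.356×10⁻⁴ × 0.33 × 800 = 0.0357984 m
Layer 4: 1500 × 0.796×10⁻⁴ × 0.17 = 0.020298 m
Δh = 0.0233966 + 0.17670 + 0.0357984 + 0.020298 = 0.256193 m

256 mm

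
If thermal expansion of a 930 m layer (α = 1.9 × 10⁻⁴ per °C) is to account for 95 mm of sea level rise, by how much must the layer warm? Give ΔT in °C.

0.54 °C

ΔT = Δh/(αH) = 0.095 / (1.9×10⁻⁴ × 930) ≈ 0.5376 °C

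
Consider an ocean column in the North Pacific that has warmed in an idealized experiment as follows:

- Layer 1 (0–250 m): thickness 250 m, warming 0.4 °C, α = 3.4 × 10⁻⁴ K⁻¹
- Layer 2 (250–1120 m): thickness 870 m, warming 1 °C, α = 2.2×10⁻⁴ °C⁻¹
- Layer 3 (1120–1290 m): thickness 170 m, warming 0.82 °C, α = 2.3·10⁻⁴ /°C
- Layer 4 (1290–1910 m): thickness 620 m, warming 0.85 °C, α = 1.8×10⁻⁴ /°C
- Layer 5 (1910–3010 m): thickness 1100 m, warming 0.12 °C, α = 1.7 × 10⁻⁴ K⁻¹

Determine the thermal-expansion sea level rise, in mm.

250 × 3.4×10⁻⁴ × 0.4 = 0.03400 m
Layer 2: 2.2×10⁻⁴ × 870 × 1 = 0.19140 m
Layer 3: 170 × 2.3×10⁻⁴ × 0.82 = 0.032062 m
1290–1910 m: 0.85 × 1.8×10⁻⁴ × 620 = 0.09486 m
1910–3010 m: 1100 × 1.7×10⁻⁴ × 0.12 = 0.02244 m
Δh = 0.03400 + 0.19140 + 0.032062 + 0.09486 + 0.02244 = 0.374762 m

375 mm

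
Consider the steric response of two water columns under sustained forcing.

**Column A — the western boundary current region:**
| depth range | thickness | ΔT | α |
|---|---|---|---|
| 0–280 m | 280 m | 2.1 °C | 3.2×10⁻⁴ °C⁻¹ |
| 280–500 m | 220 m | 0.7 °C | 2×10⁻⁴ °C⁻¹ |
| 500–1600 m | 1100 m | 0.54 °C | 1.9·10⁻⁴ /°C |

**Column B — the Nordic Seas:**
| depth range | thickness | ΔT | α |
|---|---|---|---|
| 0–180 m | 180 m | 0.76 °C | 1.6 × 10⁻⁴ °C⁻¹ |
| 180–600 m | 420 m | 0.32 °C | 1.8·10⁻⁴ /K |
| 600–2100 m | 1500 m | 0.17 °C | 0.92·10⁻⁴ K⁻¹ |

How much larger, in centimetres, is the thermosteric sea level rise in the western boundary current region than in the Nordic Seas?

26.2 cm

A Layer 1: 3.2×10⁻⁴ × 280 × 2.1 = 0.18816 m
A 220 × 2×10⁻⁴ × 0.7 = 0.03080 m
A Layer 3: 1.9×10⁻⁴ × 1100 × 0.54 = 0.11286 m
A total: 0.33182 m
B 0.76 × 180 × 1.6×10⁻⁴ = 0.021888 m
B 0.32 × 1.8×10⁻⁴ × 420 = 0.024192 m
B 1500 × 0.92×10⁻⁴ × 0.17 = 0.02346 m
B total: 0.06954 m
Difference: 0.33182 − 0.06954 = 0.26228 m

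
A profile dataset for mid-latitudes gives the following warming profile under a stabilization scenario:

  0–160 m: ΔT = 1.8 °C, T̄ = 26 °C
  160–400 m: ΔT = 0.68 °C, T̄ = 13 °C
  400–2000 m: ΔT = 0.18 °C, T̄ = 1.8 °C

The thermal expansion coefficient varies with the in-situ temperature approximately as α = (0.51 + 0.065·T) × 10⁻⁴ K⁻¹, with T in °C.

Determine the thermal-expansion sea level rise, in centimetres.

Layer 1: α = (0.51 + 0.065×26)×10⁻⁴ = 2.2×10⁻⁴ K⁻¹
Layer 2: α = (0.51 + 0.065×13)×10⁻⁴ = 1.355×10⁻⁴ K⁻¹
Layer 3: α = (0.51 + 0.065×1.8)×10⁻⁴ = 0.627×10⁻⁴ K⁻¹
2.2×10⁻⁴ × 160 × 1.8 = 0.06336 m
1.355×10⁻⁴ × 0.68 × 240 = 0.0221136 m
Layer 3: 0.18 × 0.627×10⁻⁴ × 1600 = 0.0180576 m
Δh = 0.06336 + 0.0221136 + 0.0180576 = 0.1035312 m

Δh = 10.4 cm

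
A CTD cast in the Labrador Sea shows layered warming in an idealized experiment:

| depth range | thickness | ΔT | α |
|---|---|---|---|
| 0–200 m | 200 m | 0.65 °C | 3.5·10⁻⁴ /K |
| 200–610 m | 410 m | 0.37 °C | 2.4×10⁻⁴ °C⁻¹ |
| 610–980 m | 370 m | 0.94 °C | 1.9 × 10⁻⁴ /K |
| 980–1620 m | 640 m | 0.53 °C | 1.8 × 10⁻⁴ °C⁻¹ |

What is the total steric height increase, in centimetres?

20.9 cm

Layer 1: 3.5×10⁻⁴ × 0.65 × 200 = 0.04550 m
200–610 m: 0.37 × 410 × 2.4×10⁻⁴ = 0.036408 m
1.9×10⁻⁴ × 370 × 0.94 = 0.066082 m
980–1620 m: 1.8×10⁻⁴ × 640 × 0.53 = 0.061056 m
Δh = 0.04550 + 0.036408 + 0.066082 + 0.061056 = 0.209046 m ≈ 20.9 cm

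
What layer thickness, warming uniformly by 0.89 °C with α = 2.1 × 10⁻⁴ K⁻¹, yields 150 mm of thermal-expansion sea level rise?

803 m

H = Δh/(αΔT) = 0.15 / (2.1×10⁻⁴ × 0.89) ≈ 802.6 m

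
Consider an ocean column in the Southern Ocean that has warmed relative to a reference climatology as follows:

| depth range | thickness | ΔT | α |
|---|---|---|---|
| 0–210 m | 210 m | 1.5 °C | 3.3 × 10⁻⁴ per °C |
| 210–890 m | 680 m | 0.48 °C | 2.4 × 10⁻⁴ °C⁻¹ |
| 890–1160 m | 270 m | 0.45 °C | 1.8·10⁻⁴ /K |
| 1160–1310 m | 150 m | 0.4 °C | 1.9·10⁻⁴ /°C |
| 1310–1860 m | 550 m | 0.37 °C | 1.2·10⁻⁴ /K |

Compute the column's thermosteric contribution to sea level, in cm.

Δh ≈ 24.0 cm

3.3×10⁻⁴ × 1.5 × 210 = 0.10395 m
210–890 m: 2.4×10⁻⁴ × 680 × 0.48 = 0.078336 m
Layer 3: 0.45 × 270 × 1.8×10⁻⁴ = 0.02187 m
Layer 4: 1.9×10⁻⁴ × 0.4 × 150 = 0.01140 m
0.37 × 550 × 1.2×10⁻⁴ = 0.02442 m
Δh = 0.10395 + 0.078336 + 0.02187 + 0.01140 + 0.02442 = 0.239976 m ≈ 24.0 cm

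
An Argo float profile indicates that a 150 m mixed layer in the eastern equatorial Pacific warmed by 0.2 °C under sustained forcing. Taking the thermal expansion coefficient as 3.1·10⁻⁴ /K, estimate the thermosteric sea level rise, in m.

0.00930 m of thermosteric rise

Δh = αΔT·H = 3.1×10⁻⁴ × 0.2 × 150 = 0.00930 m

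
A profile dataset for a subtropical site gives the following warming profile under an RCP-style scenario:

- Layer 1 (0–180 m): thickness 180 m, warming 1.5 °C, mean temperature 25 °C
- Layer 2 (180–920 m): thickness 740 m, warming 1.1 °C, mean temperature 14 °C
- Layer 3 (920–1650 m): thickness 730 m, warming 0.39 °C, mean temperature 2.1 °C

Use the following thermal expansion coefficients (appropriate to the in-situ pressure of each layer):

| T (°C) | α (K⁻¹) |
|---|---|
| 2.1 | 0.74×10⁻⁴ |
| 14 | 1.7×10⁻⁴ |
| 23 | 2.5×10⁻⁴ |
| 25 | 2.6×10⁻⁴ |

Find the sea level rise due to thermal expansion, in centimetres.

about 23.0 cm

Layer 1 at 25 °C → α = 2.6×10⁻⁴ K⁻¹
Layer 2 at 14 °C → α = 1.7×10⁻⁴ K⁻¹
Layer 3 at 2.1 °C → α = 0.74×10⁻⁴ K⁻¹
Layer 1: 180 × 2.6×10⁻⁴ × 1.5 = 0.07020 m
Layer 2: 1.7×10⁻⁴ × 1.1 × 740 = 0.13838 m
730 × 0.74×10⁻⁴ × 0.39 = 0.0210678 m
Δh = 0.07020 + 0.13838 + 0.0210678 = 0.2296478 m ≈ 23.0 cm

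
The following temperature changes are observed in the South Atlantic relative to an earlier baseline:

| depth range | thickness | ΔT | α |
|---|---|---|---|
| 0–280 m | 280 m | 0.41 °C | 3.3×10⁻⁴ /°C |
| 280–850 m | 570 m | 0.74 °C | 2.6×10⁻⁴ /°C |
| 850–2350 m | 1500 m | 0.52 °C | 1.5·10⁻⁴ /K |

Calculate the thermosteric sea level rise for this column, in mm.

about 265 mm

0–280 m: 0.41 × 280 × 3.3×10⁻⁴ = 0.037884 m
0.74 × 2.6×10⁻⁴ × 570 = 0.109668 m
Layer 3: 0.52 × 1500 × 1.5×10⁻⁴ = 0.11700 m
Δh = 0.037884 + 0.109668 + 0.11700 = 0.264552 m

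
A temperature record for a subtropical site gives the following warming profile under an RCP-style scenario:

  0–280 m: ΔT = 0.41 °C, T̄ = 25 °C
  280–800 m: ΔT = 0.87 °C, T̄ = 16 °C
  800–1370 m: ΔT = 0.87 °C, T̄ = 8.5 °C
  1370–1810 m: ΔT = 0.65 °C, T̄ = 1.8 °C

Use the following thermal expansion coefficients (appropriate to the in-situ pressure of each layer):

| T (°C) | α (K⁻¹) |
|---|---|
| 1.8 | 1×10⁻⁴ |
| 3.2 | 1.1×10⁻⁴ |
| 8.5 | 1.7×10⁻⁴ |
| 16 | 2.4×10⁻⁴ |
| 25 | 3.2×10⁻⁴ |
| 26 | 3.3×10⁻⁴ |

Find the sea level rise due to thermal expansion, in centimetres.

Layer 1 at 25 °C → α = 3.2×10⁻⁴ K⁻¹
Layer 2 at 16 °C → α = 2.4×10⁻⁴ K⁻¹
Layer 3 at 8.5 °C → α = 1.7×10⁻⁴ K⁻¹
Layer 4 at 1.8 °C → α = 1×10⁻⁴ K⁻¹
Layer 1: 3.2×10⁻⁴ × 280 × 0.41 = 0.036736 m
280–800 m: 2.4×10⁻⁴ × 520 × 0.87 = 0.108576 m
Layer 3: 1.7×10⁻⁴ × 570 × 0.87 = 0.084303 m
440 × 0.65 × 1×10⁻⁴ = 0.02860 m
Δh = 0.036736 + 0.108576 + 0.084303 + 0.02860 = 0.258215 m

25.8 cm of thermosteric rise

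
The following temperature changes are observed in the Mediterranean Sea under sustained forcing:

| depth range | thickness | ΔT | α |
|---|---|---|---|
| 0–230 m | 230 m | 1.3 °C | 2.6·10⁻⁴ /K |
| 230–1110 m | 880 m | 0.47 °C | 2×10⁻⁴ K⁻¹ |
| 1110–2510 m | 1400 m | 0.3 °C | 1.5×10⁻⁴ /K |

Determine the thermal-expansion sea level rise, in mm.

Δh = 223 mm

Layer 1: 2.6×10⁻⁴ × 1.3 × 230 = 0.07774 m
230–1110 m: 0.47 × 880 × 2×10⁻⁴ = 0.08272 m
Layer 3: 1.5×10⁻⁴ × 0.3 × 1400 = 0.06300 m
Δh = 0.07774 + 0.08272 + 0.06300 = 0.22346 m ≈ 223 mm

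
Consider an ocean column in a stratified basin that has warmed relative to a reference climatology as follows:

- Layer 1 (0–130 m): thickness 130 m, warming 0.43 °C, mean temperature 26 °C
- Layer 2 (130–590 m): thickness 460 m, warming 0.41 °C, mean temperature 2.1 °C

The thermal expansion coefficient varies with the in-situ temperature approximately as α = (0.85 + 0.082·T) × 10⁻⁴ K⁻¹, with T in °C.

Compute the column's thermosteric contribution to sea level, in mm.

Layer 1: α = (0.85 + 0.082×26)×10⁻⁴ = 2.982×10⁻⁴ K⁻¹
Layer 2: α = (0.85 + 0.082×2.1)×10⁻⁴ = 1.0222×10⁻⁴ K⁻¹
Layer 1: 0.43 × 130 × 2.982×10⁻⁴ = 0.01666938 m
0.41 × 1.0222×10⁻⁴ × 460 = 0.019278692 m
Δh = 0.01666938 + 0.019278692 = 0.035948072 m

36 mm of thermosteric rise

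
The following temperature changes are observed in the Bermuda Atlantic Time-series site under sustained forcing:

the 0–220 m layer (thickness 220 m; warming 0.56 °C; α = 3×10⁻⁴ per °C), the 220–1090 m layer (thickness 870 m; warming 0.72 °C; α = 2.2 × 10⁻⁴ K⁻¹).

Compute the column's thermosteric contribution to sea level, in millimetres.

0–220 m: 0.56 × 220 × 3×10⁻⁴ = 0.03696 m
220–1090 m: 2.2×10⁻⁴ × 0.72 × 870 = 0.137808 m
Δh = 0.03696 + 0.137808 = 0.174768 m

170 mm of thermosteric rise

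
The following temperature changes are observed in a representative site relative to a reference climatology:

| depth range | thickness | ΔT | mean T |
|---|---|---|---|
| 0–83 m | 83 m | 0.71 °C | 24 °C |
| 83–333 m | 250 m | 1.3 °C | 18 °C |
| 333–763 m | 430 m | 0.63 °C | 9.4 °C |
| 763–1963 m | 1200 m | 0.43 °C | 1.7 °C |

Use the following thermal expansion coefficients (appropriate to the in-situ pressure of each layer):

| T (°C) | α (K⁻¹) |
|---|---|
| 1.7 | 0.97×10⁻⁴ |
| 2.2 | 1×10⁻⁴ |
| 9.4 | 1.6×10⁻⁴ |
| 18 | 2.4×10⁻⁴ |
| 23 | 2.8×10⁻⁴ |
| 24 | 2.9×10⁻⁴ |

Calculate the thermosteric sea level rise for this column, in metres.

Δh ≈ 0.188 m

Layer 1 at 24 °C → α = 2.9×10⁻⁴ K⁻¹
Layer 2 at 18 °C → α = 2.4×10⁻⁴ K⁻¹
Layer 3 at 9.4 °C → α = 1.6×10⁻⁴ K⁻¹
Layer 4 at 1.7 °C → α = 0.97×10⁻⁴ K⁻¹
0–83 m: 0.71 × 2.9×10⁻⁴ × 83 = 0.0170897 m
Layer 2: 1.3 × 250 × 2.4×10⁻⁴ = 0.07800 m
Layer 3: 1.6×10⁻⁴ × 430 × 0.63 = 0.043344 m
0.43 × 1200 × 0.97×10⁻⁴ = 0.050052 m
Δh = 0.0170897 + 0.07800 + 0.043344 + 0.050052 = 0.1884857 m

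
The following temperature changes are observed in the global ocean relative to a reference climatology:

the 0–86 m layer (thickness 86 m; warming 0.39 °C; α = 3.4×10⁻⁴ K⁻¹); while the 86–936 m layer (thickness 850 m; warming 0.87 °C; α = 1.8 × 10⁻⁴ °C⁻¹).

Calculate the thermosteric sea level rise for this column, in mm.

140 mm

3.4×10⁻⁴ × 0.39 × 86 = 0.0114036 m
86–936 m: 0.87 × 850 × 1.8×10⁻⁴ = 0.13311 m
Δh = 0.0114036 + 0.13311 = 0.1445136 m ≈ 140 mm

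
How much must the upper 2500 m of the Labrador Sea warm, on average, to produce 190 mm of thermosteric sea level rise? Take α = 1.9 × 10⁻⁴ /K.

ΔT = Δh/(αH) = 0.19 / (1.9×10⁻⁴ × 2500) = 0.4000 °C

about 0.40 °C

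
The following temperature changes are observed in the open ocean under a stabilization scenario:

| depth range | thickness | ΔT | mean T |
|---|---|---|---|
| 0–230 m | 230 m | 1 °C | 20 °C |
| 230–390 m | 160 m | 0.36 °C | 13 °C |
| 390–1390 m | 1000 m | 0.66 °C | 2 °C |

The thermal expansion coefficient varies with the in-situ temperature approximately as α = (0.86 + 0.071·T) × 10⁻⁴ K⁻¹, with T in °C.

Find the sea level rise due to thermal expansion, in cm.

13 cm of thermosteric rise

Layer 1: α = (0.86 + 0.071×20)×10⁻⁴ = 2.28×10⁻⁴ K⁻¹
Layer 2: α = (0.86 + 0.071×13)×10⁻⁴ = 1.783×10⁻⁴ K⁻¹
Layer 3: α = (0.86 + 0.071×2)×10⁻⁴ = 1.002×10⁻⁴ K⁻¹
230 × 1 × 2.28×10⁻⁴ = 0.05244 m
Layer 2: 1.783×10⁻⁴ × 160 × 0.36 = 0.01027008 m
0.66 × 1.002×10⁻⁴ × 1000 = 0.066132 m
Δh = 0.05244 + 0.01027008 + 0.066132 = 0.12884208 m ≈ 13 cm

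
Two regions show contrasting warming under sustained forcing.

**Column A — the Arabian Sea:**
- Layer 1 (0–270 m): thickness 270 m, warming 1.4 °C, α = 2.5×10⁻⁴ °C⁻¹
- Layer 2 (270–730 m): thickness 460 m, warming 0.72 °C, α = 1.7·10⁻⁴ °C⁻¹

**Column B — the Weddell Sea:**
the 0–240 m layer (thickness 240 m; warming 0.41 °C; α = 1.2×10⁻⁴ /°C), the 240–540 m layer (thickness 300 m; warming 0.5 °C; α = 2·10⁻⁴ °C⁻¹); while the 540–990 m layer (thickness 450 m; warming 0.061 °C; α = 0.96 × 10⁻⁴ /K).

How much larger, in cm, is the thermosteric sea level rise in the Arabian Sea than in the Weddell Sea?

A 1.4 × 270 × 2.5×10⁻⁴ = 0.09450 m
A 270–730 m: 1.7×10⁻⁴ × 460 × 0.72 = 0.056304 m
A total: 0.150804 m
B 1.2×10⁻⁴ × 0.41 × 240 = 0.011808 m
B Layer 2: 300 × 2×10⁻⁴ × 0.5 = 0.03000 m
B 540–990 m: 450 × 0.96×10⁻⁴ × 0.061 = 0.0026352 m
B total: 0.0444432 m
Difference: 0.150804 − 0.0444432 = 0.1063608 m

11 cm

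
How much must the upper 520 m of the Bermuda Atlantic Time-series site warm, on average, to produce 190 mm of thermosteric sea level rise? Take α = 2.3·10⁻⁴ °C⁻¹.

about 1.6 K

ΔT = Δh/(αH) = 0.19 / (2.3×10⁻⁴ × 520) ≈ 1.589 K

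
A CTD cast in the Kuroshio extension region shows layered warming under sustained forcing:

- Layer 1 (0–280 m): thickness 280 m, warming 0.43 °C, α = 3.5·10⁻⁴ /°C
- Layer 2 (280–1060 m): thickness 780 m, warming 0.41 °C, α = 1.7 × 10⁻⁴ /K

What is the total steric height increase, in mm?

about 97 mm

0–280 m: 3.5×10⁻⁴ × 0.43 × 280 = 0.04214 m
Layer 2: 780 × 1.7×10⁻⁴ × 0.41 = 0.054366 m
Δh = 0.04214 + 0.054366 = 0.096506 m ≈ 97 mm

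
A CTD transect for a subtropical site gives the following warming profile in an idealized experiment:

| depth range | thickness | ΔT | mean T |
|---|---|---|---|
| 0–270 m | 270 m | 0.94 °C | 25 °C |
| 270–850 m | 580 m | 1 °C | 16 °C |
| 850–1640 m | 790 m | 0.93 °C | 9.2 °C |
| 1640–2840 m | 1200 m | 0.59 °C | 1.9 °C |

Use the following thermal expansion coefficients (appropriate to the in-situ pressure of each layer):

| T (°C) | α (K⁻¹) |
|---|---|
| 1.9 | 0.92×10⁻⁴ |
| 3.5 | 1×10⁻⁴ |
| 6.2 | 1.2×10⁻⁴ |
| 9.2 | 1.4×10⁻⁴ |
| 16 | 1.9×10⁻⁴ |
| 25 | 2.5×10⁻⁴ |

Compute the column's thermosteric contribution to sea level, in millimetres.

Δh ≈ 342 mm

Layer 1 at 25 °C → α = 2.5×10⁻⁴ K⁻¹
Layer 2 at 16 °C → α = 1.9×10⁻⁴ K⁻¹
Layer 3 at 9.2 °C → α = 1.4×10⁻⁴ K⁻¹
Layer 4 at 1.9 °C → α = 0.92×10⁻⁴ K⁻¹
Layer 1: 270 × 0.94 × 2.5×10⁻⁴ = 0.06345 m
Layer 2: 580 × 1 × 1.9×10⁻⁴ = 0.11020 m
850–1640 m: 1.4×10⁻⁴ × 790 × 0.93 = 0.102858 m
1200 × 0.59 × 0.92×10⁻⁴ = 0.065136 m
Δh = 0.06345 + 0.11020 + 0.102858 + 0.065136 = 0.341644 m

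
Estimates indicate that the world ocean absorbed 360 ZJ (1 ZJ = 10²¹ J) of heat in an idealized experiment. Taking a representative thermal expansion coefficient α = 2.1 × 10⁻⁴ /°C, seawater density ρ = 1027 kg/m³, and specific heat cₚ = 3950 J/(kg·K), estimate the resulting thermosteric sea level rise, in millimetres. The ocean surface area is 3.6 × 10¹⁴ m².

52 mm of thermosteric rise

Per unit area: Q = 360×10²¹ / (3.6×10¹⁴) = 1×10⁹ J/m²
Δh = αQ/(ρcₚ) = 2.1×10⁻⁴ × 1×10⁹ / (1027 × 3950) ≈ 0.051767 m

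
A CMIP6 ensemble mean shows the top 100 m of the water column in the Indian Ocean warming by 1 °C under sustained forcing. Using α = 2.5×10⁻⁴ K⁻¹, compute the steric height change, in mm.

Δh = αΔT·H = 2.5×10⁻⁴ × 1 × 100 = 0.02500 m

about 25.0 mm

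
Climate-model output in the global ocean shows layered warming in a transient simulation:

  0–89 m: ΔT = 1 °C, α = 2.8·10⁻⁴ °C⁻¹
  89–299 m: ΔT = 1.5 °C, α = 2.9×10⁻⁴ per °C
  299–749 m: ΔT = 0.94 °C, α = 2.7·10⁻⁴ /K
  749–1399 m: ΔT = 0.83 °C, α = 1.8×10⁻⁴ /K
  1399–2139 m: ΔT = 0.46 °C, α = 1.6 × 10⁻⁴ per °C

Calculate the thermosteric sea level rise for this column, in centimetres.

0–89 m: 1 × 2.8×10⁻⁴ × 89 = 0.02492 m
210 × 1.5 × 2.9×10⁻⁴ = 0.09135 m
Layer 3: 450 × 0.94 × 2.7×10⁻⁴ = 0.11421 m
0.83 × 1.8×10⁻⁴ × 650 = 0.09711 m
1399–2139 m: 0.46 × 1.6×10⁻⁴ × 740 = 0.054464 m
Δh = 0.02492 + 0.09135 + 0.11421 + 0.09711 + 0.054464 = 0.382054 m ≈ 38.2 cm

38.2 cm of thermosteric rise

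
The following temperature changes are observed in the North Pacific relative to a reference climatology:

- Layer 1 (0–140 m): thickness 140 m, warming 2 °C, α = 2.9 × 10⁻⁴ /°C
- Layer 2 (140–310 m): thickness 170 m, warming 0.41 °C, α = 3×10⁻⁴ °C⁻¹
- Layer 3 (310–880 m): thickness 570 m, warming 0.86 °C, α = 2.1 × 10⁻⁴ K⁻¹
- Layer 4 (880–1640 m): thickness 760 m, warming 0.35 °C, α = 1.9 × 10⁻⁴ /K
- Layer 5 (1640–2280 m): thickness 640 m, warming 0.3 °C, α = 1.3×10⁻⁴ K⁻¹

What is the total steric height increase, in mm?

2 × 140 × 2.9×10⁻⁴ = 0.08120 m
140–310 m: 170 × 3×10⁻⁴ × 0.41 = 0.02091 m
310–880 m: 2.1×10⁻⁴ × 0.86 × 570 = 0.102942 m
Layer 4: 760 × 0.35 × 1.9×10⁻⁴ = 0.05054 m
1640–2280 m: 640 × 0.3 × 1.3×10⁻⁴ = 0.02496 m
Δh = 0.08120 + 0.02091 + 0.102942 + 0.05054 + 0.02496 = 0.280552 m ≈ 280 mm

about 280 mm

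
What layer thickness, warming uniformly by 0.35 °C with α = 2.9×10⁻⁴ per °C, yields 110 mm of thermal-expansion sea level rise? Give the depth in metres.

H ≈ 1080 m

H = Δh/(αΔT) = 0.11 / (2.9×10⁻⁴ × 0.35) ≈ 1084 m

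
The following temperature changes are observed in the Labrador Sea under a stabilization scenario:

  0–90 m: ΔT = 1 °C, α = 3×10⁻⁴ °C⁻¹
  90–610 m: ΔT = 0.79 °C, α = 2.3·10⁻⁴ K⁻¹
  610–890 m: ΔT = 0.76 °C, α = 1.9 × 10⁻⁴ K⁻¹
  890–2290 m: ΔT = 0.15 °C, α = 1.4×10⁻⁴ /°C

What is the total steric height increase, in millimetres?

about 191 mm

3×10⁻⁴ × 1 × 90 = 0.02700 m
Layer 2: 2.3×10⁻⁴ × 520 × 0.79 = 0.094484 m
Layer 3: 1.9×10⁻⁴ × 0.76 × 280 = 0.040432 m
1.4×10⁻⁴ × 1400 × 0.15 = 0.02940 m
Δh = 0.02700 + 0.094484 + 0.040432 + 0.02940 = 0.191316 m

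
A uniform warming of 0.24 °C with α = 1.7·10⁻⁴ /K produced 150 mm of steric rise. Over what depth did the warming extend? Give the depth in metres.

3680 m

H = Δh/(αΔT) = 0.15 / (1.7×10⁻⁴ × 0.24) ≈ 3676 m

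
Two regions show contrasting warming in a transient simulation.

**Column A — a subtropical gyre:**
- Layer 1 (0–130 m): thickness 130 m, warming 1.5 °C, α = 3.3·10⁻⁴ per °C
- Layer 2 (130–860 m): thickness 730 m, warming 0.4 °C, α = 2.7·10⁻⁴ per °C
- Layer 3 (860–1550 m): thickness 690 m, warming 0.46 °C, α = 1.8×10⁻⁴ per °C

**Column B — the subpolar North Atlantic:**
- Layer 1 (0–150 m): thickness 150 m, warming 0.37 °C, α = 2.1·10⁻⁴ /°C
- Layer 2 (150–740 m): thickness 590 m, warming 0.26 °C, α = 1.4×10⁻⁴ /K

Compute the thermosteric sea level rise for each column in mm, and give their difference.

A 130 × 3.3×10⁻⁴ × 1.5 = 0.06435 m
A Layer 2: 2.7×10⁻⁴ × 0.4 × 730 = 0.07884 m
A Layer 3: 1.8×10⁻⁴ × 0.46 × 690 = 0.057132 m
A total: 0.200322 m
B 0–150 m: 150 × 0.37 × 2.1×10⁻⁴ = 0.011655 m
B Layer 2: 1.4×10⁻⁴ × 0.26 × 590 = 0.021476 m
B total: 0.033131 m
Difference: 0.200322 − 0.033131 = 0.167191 m

Δh_A ≈ 200 mm, Δh_B ≈ 33 mm; difference ≈ 170 mm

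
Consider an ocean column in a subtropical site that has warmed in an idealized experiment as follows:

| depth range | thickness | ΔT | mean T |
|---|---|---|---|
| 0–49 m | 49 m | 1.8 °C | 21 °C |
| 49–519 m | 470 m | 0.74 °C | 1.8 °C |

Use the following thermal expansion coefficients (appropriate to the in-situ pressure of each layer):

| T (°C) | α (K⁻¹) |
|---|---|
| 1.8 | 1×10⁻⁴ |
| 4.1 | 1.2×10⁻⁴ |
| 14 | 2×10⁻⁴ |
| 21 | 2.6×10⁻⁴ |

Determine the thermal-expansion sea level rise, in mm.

about 58 mm

Layer 1 at 21 °C → α = 2.6×10⁻⁴ K⁻¹
Layer 2 at 1.8 °C → α = 1×10⁻⁴ K⁻¹
0–49 m: 1.8 × 2.6×10⁻⁴ × 49 = 0.022932 m
Layer 2: 0.74 × 470 × 1×10⁻⁴ = 0.03478 m
Δh = 0.022932 + 0.03478 = 0.057712 m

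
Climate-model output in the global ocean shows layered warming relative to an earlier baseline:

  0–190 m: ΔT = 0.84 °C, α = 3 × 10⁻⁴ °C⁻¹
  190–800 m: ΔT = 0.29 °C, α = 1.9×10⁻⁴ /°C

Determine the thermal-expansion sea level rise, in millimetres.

Δh = 81 mm

0–190 m: 3×10⁻⁴ × 0.84 × 190 = 0.04788 m
190–800 m: 1.9×10⁻⁴ × 610 × 0.29 = 0.033611 m
Δh = 0.04788 + 0.033611 = 0.081491 m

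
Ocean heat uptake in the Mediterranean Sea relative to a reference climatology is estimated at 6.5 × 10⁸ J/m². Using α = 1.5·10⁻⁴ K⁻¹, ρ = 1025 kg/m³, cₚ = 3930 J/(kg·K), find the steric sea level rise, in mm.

24 mm of thermosteric rise

Δh = αQ/(ρcₚ) = 1.5×10⁻⁴ × 6.5×10⁸ / (1025 × 3930) ≈ 0.024204 m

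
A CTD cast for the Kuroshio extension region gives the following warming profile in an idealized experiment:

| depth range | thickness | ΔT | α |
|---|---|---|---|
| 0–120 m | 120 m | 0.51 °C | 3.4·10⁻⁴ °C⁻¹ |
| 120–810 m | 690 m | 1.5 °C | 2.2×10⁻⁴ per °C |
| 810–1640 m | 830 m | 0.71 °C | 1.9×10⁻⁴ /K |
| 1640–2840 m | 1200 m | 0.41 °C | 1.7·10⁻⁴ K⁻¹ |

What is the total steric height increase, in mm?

Δh ≈ 444 mm

0–120 m: 0.51 × 3.4×10⁻⁴ × 120 = 0.020808 m
120–810 m: 690 × 1.5 × 2.2×10⁻⁴ = 0.22770 m
Layer 3: 830 × 1.9×10⁻⁴ × 0.71 = 0.111967 m
1200 × 0.41 × 1.7×10⁻⁴ = 0.08364 m
Δh = 0.020808 + 0.22770 + 0.111967 + 0.08364 = 0.444115 m ≈ 444 mm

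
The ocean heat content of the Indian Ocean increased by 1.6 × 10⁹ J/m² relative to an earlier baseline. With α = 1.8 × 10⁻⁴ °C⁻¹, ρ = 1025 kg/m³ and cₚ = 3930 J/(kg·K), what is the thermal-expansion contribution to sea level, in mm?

71 mm of thermosteric rise

Δh = αQ/(ρcₚ) = 1.8×10⁻⁴ × 1.6×10⁹ / (1025 × 3930) ≈ 0.071495 m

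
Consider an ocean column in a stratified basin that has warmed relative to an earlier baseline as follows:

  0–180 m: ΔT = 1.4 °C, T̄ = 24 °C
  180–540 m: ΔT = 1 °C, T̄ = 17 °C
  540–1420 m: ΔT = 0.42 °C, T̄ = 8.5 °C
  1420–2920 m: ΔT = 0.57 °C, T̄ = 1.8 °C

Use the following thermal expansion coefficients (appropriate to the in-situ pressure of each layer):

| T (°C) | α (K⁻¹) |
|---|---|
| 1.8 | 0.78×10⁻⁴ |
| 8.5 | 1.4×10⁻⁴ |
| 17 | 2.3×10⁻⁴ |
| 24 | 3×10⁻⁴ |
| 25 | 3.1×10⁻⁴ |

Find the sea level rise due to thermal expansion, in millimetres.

Layer 1 at 24 °C → α = 3×10⁻⁴ K⁻¹
Layer 2 at 17 °C → α = 2.3×10⁻⁴ K⁻¹
Layer 3 at 8.5 °C → α = 1.4×10⁻⁴ K⁻¹
Layer 4 at 1.8 °C → α = 0.78×10⁻⁴ K⁻¹
0–180 m: 180 × 3×10⁻⁴ × 1.4 = 0.07560 m
180–540 m: 1 × 2.3×10⁻⁴ × 360 = 0.08280 m
Layer 3: 880 × 0.42 × 1.4×10⁻⁴ = 0.051744 m
1420–2920 m: 1500 × 0.78×10⁻⁴ × 0.57 = 0.06669 m
Δh = 0.07560 + 0.08280 + 0.051744 + 0.06669 = 0.276834 m ≈ 277 mm

277 mm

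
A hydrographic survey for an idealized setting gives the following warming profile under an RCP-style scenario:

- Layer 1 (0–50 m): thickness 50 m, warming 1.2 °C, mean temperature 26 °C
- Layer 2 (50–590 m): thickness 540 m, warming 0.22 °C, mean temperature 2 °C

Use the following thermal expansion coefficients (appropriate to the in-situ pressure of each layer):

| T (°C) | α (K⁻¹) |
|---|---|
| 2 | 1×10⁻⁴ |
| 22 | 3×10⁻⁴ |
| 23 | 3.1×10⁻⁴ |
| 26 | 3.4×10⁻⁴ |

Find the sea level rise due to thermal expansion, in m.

0.0323 m

Layer 1 at 26 °C → α = 3.4×10⁻⁴ K⁻¹
Layer 2 at 2 °C → α = 1×10⁻⁴ K⁻¹
50 × 1.2 × 3.4×10⁻⁴ = 0.02040 m
0.22 × 540 × 1×10⁻⁴ = 0.01188 m
Δh = 0.02040 + 0.01188 = 0.03228 m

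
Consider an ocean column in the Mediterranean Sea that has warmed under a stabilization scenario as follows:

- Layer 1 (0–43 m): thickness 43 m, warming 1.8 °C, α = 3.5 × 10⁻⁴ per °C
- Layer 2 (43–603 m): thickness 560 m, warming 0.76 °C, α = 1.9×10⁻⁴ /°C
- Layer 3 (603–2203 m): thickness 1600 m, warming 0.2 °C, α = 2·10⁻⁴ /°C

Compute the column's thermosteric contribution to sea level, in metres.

0.172 m of thermosteric rise

Layer 1: 1.8 × 43 × 3.5×10⁻⁴ = 0.02709 m
43–603 m: 1.9×10⁻⁴ × 560 × 0.76 = 0.080864 m
2×10⁻⁴ × 1600 × 0.2 = 0.06400 m
Δh = 0.02709 + 0.080864 + 0.06400 = 0.171954 m ≈ 0.172 m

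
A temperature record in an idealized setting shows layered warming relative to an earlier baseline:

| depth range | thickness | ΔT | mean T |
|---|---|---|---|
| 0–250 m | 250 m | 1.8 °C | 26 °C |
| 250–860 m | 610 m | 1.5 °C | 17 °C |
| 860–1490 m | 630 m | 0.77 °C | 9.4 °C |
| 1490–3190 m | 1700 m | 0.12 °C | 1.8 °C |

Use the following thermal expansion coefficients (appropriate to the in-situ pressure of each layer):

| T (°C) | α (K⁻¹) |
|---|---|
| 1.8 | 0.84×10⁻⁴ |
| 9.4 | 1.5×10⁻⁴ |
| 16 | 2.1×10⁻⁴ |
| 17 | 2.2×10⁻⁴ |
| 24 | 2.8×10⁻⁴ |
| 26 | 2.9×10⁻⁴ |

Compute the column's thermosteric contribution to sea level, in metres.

Layer 1 at 26 °C → α = 2.9×10⁻⁴ K⁻¹
Layer 2 at 17 °C → α = 2.2×10⁻⁴ K⁻¹
Layer 3 at 9.4 °C → α = 1.5×10⁻⁴ K⁻¹
Layer 4 at 1.8 °C → α = 0.84×10⁻⁴ K⁻¹
Layer 1: 250 × 2.9×10⁻⁴ × 1.8 = 0.13050 m
250–860 m: 2.2×10⁻⁴ × 1.5 × 610 = 0.20130 m
860–1490 m: 0.77 × 630 × 1.5×10⁻⁴ = 0.072765 m
Layer 4: 0.12 × 0.84×10⁻⁴ × 1700 = 0.017136 m
Δh = 0.13050 + 0.20130 + 0.072765 + 0.017136 = 0.421701 m ≈ 0.422 m

0.422 m of thermosteric rise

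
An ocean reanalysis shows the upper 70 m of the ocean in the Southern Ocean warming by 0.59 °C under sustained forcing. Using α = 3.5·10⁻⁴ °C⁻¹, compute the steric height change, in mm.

14.5 mm

Δh = αΔT·H = 3.5×10⁻⁴ × 0.59 × 70 = 0.014455 m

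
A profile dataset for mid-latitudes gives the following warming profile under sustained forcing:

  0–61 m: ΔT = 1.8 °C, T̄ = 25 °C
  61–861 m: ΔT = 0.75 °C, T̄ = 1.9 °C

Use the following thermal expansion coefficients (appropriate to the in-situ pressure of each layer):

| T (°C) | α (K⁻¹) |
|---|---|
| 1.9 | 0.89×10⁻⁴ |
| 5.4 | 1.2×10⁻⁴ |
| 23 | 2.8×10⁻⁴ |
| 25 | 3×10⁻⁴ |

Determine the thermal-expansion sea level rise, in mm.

Layer 1 at 25 °C → α = 3×10⁻⁴ K⁻¹
Layer 2 at 1.9 °C → α = 0.89×10⁻⁴ K⁻¹
Layer 1: 3×10⁻⁴ × 1.8 × 61 = 0.03294 m
0.75 × 800 × 0.89×10⁻⁴ = 0.05340 m
Δh = 0.03294 + 0.05340 = 0.08634 m ≈ 86 mm

86 mm of thermosteric rise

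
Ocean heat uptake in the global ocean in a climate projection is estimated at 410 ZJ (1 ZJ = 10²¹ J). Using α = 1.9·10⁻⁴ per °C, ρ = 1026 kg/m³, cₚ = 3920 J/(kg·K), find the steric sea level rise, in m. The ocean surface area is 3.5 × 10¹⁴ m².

Per unit area: Q = 410×10²¹ / (3.5×10¹⁴) ≈ 1.171×10⁹ J/m²
Δh = αQ/(ρcₚ) = 1.9×10⁻⁴ × 1.171×10⁹ / (1026 × 3920) ≈ 0.055319 m

about 0.055 m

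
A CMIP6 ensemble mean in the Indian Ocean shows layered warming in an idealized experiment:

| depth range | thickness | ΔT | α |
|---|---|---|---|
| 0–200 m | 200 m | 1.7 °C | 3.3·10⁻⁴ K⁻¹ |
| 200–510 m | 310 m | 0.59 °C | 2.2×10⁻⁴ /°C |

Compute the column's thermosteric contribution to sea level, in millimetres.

0–200 m: 1.7 × 3.3×10⁻⁴ × 200 = 0.11220 m
0.59 × 310 × 2.2×10⁻⁴ = 0.040238 m
Δh = 0.11220 + 0.040238 = 0.152438 m

Δh = 150 mm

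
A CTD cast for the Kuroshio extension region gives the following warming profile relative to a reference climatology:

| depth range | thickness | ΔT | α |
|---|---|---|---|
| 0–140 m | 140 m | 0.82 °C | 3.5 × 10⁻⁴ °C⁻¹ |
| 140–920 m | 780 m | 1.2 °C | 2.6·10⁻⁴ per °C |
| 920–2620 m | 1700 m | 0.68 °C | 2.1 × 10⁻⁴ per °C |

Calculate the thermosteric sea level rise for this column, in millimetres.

Layer 1: 0.82 × 140 × 3.5×10⁻⁴ = 0.04018 m
2.6×10⁻⁴ × 780 × 1.2 = 0.24336 m
Layer 3: 2.1×10⁻⁴ × 0.68 × 1700 = 0.24276 m
Δh = 0.04018 + 0.24336 + 0.24276 = 0.52630 m

Δh = 526 mm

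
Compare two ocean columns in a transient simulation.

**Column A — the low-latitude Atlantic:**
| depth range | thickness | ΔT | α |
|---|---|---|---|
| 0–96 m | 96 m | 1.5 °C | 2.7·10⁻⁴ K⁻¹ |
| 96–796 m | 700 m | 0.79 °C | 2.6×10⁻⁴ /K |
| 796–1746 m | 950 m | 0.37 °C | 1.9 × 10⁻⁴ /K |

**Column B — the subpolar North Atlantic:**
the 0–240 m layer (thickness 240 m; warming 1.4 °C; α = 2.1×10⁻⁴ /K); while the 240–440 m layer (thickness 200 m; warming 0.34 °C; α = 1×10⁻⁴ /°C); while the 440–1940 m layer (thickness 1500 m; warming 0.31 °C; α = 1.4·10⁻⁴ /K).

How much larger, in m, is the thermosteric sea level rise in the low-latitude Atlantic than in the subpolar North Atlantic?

0.107 m

A 96 × 1.5 × 2.7×10⁻⁴ = 0.03888 m
A 96–796 m: 2.6×10⁻⁴ × 700 × 0.79 = 0.14378 m
A Layer 3: 1.9×10⁻⁴ × 950 × 0.37 = 0.066785 m
A total: 0.249445 m
B 2.1×10⁻⁴ × 240 × 1.4 = 0.07056 m
B Layer 2: 200 × 0.34 × 1×10⁻⁴ = 0.00680 m
B Layer 3: 1.4×10⁻⁴ × 1500 × 0.31 = 0.06510 m
B total: 0.14246 m
Difference: 0.249445 − 0.14246 = 0.106985 m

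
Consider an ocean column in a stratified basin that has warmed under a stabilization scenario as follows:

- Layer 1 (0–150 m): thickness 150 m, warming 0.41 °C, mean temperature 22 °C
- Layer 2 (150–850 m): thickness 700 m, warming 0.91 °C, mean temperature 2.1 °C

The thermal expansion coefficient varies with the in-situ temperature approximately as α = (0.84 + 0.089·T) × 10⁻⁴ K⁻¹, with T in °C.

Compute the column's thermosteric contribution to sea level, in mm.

Layer 1: α = (0.84 + 0.089×22)×10⁻⁴ = 2.798×10⁻⁴ K⁻¹
Layer 2: α = (0.84 + 0.089×2.1)×10⁻⁴ = 1.0269×10⁻⁴ K⁻¹
Layer 1: 0.41 × 150 × 2.798×10⁻⁴ = 0.0172077 m
Layer 2: 1.0269×10⁻⁴ × 0.91 × 700 = 0.06541353 m
Δh = 0.0172077 + 0.06541353 = 0.08262123 m

Δh = 83 mm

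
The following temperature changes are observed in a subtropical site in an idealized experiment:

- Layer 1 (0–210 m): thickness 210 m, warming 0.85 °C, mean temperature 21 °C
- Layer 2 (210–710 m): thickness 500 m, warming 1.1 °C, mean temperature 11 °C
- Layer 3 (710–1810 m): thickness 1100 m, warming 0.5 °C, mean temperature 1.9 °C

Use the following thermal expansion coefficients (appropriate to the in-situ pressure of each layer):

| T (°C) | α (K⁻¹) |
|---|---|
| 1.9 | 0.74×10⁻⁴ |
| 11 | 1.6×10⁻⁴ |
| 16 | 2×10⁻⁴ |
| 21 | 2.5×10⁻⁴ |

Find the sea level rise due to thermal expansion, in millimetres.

170 mm

Layer 1 at 21 °C → α = 2.5×10⁻⁴ K⁻¹
Layer 2 at 11 °C → α = 1.6×10⁻⁴ K⁻¹
Layer 3 at 1.9 °C → α = 0.74×10⁻⁴ K⁻¹
Layer 1: 0.85 × 2.5×10⁻⁴ × 210 = 0.044625 m
210–710 m: 500 × 1.6×10⁻⁴ × 1.1 = 0.08800 m
Layer 3: 0.5 × 0.74×10⁻⁴ × 1100 = 0.04070 m
Δh = 0.044625 + 0.08800 + 0.04070 = 0.173325 m ≈ 170 mm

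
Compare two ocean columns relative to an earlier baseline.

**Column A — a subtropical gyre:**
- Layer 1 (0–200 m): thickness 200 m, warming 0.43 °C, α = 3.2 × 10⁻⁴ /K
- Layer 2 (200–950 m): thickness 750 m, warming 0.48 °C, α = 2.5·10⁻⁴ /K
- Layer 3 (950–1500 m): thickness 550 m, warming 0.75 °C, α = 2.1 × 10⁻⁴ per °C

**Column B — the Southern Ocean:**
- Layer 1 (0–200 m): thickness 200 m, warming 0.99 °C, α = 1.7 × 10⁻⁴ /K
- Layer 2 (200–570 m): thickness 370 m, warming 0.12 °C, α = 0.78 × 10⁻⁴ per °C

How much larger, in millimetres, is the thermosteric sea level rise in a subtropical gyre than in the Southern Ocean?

167 mm

A 200 × 0.43 × 3.2×10⁻⁴ = 0.02752 m
A 200–950 m: 0.48 × 750 × 2.5×10⁻⁴ = 0.09000 m
A 950–1500 m: 0.75 × 2.1×10⁻⁴ × 550 = 0.086625 m
A total: 0.204145 m
B 200 × 0.99 × 1.7×10⁻⁴ = 0.03366 m
B 0.78×10⁻⁴ × 0.12 × 370 = 0.0034632 m
B total: 0.0371232 m
Difference: 0.204145 − 0.0371232 = 0.1670218 m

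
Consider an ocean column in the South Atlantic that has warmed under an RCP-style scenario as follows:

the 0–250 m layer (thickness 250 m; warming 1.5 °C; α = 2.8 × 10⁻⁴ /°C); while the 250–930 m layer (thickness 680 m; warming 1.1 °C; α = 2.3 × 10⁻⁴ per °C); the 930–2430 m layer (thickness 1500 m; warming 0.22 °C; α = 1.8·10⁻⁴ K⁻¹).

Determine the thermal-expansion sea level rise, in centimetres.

Δh = 33.6 cm

1.5 × 250 × 2.8×10⁻⁴ = 0.10500 m
680 × 1.1 × 2.3×10⁻⁴ = 0.17204 m
930–2430 m: 1500 × 1.8×10⁻⁴ × 0.22 = 0.05940 m
Δh = 0.10500 + 0.17204 + 0.05940 = 0.33644 m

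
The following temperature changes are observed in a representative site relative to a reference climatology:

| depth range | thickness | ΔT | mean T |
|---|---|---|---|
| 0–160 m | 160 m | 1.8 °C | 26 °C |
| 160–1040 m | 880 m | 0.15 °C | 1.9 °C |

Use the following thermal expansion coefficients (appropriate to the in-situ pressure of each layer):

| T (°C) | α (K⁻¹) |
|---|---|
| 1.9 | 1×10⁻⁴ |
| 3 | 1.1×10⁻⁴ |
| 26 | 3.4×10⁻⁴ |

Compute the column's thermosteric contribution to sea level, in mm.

Layer 1 at 26 °C → α = 3.4×10⁻⁴ K⁻¹
Layer 2 at 1.9 °C → α = 1×10⁻⁴ K⁻¹
0–160 m: 1.8 × 3.4×10⁻⁴ × 160 = 0.09792 m
160–1040 m: 0.15 × 880 × 1×10⁻⁴ = 0.01320 m
Δh = 0.09792 + 0.01320 = 0.11112 m

110 mm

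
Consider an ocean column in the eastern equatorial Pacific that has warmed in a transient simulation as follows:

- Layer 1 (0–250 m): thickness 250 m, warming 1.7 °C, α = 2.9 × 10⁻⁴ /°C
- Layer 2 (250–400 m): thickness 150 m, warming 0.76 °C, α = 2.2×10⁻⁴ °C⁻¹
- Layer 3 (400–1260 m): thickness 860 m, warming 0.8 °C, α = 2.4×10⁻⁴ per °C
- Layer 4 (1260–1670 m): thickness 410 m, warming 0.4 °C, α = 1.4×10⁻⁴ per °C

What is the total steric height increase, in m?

0.34 m

Layer 1: 2.9×10⁻⁴ × 250 × 1.7 = 0.12325 m
0.76 × 150 × 2.2×10⁻⁴ = 0.02508 m
Layer 3: 2.4×10⁻⁴ × 0.8 × 860 = 0.16512 m
1260–1670 m: 0.4 × 1.4×10⁻⁴ × 410 = 0.02296 m
Δh = 0.12325 + 0.02508 + 0.16512 + 0.02296 = 0.33641 m ≈ 0.34 m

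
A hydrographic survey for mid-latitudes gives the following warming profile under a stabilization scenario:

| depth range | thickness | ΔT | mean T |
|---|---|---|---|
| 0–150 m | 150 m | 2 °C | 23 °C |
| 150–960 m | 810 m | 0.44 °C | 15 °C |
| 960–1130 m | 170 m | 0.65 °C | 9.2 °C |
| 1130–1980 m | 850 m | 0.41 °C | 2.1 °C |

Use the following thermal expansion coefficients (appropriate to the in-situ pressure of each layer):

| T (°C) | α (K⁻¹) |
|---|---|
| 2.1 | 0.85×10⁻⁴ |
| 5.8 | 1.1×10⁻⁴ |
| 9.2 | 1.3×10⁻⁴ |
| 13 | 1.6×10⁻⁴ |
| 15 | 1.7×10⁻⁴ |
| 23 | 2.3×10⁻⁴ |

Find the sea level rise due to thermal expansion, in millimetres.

Δh = 174 mm

Layer 1 at 23 °C → α = 2.3×10⁻⁴ K⁻¹
Layer 2 at 15 °C → α = 1.7×10⁻⁴ K⁻¹
Layer 3 at 9.2 °C → α = 1.3×10⁻⁴ K⁻¹
Layer 4 at 2.1 °C → α = 0.85×10⁻⁴ K⁻¹
0–150 m: 2 × 2.3×10⁻⁴ × 150 = 0.06900 m
0.44 × 810 × 1.7×10⁻⁴ = 0.060588 m
Layer 3: 1.3×10⁻⁴ × 0.65 × 170 = 0.014365 m
1130–1980 m: 0.41 × 0.85×10⁻⁴ × 850 = 0.0296225 m
Δh = 0.06900 + 0.060588 + 0.014365 + 0.0296225 = 0.1735755 m ≈ 174 mm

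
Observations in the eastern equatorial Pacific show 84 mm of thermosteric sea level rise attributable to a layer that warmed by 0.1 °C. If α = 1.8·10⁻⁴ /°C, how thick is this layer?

H = Δh/(αΔT) = 0.084 / (1.8×10⁻⁴ × 0.1) ≈ 4667 m

about 4670 m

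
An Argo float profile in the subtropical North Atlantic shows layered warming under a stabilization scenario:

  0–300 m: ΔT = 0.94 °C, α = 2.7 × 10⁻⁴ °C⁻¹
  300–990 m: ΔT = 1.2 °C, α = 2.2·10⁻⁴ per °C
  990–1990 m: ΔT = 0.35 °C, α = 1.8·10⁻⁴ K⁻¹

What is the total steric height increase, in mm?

0–300 m: 300 × 2.7×10⁻⁴ × 0.94 = 0.07614 m
300–990 m: 2.2×10⁻⁴ × 690 × 1.2 = 0.18216 m
1.8×10⁻⁴ × 0.35 × 1000 = 0.06300 m
Δh = 0.07614 + 0.18216 + 0.06300 = 0.32130 m ≈ 321 mm

about 321 mm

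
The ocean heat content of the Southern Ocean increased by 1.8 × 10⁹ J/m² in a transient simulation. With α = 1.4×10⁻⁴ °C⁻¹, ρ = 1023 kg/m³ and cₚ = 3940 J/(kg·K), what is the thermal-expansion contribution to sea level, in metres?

Δh = 0.0625 m

Δh = αQ/(ρcₚ) = 1.4×10⁻⁴ × 1.8×10⁹ / (1023 × 3940) ≈ 0.062521 m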